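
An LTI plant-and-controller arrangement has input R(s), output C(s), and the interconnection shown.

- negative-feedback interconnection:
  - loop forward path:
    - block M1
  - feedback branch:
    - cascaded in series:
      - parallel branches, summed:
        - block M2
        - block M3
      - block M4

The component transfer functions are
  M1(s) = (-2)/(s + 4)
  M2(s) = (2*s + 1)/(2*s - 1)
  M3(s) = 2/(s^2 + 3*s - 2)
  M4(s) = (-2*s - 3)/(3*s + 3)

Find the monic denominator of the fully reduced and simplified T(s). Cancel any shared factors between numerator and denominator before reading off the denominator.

Reducing step by step:

Step 1: reduce the parallel group M2, M3, giving (2*s^3 + 7*s^2 + 3*s - 4)/(2*s^3 + 5*s^2 - 7*s + 2)
Step 2: series reduction of (M2+M3), M4, giving (-4*s^4 - 20*s^3 - 27*s^2 - s + 12)/(6*s^4 + 21*s^3 - 6*s^2 - 15*s + 6)
Step 3: apply the feedback formula to M1, ((M2+M3)*M4), giving (-12*s^4 - 42*s^3 + 12*s^2 + 30*s - 12)/(6*s^5 + 53*s^4 + 118*s^3 + 15*s^2 - 52*s)
Step 3 gives the fully reduced T(s), with no common factor left to cancel. The denominator's leading coefficient is 6, so divide each of its coefficients by 6 to get the monic form.

Answer: s^5 + 53*s^4/6 + 59*s^3/3 + 5*s^2/2 - 26*s/3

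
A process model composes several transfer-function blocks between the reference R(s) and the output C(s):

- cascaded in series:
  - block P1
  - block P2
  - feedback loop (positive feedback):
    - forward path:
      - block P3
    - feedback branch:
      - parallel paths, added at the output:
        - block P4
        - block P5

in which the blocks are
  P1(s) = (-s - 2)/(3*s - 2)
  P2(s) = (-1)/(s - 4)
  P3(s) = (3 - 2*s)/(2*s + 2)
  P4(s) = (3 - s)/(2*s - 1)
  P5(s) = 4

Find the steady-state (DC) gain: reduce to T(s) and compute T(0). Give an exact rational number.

Step 1. parallel reduction of P4, P5 -> (7*s - 1)/(2*s - 1)
Step 2. apply the feedback formula to P3, (P4+P5) -> (-4*s^2 + 8*s - 3)/(18*s^2 - 21*s + 1)
Step 3. combine P1, P2, [P3/(1-P3*(P4+P5))] in series -> (-4*s^3 + 13*s - 6)/(54*s^4 - 315*s^3 + 441*s^2 - 182*s + 8)
The step-3 result is T(s). Setting s = 0: T(0) = -6/8 = -3/4.

Therefore the answer is -3/4.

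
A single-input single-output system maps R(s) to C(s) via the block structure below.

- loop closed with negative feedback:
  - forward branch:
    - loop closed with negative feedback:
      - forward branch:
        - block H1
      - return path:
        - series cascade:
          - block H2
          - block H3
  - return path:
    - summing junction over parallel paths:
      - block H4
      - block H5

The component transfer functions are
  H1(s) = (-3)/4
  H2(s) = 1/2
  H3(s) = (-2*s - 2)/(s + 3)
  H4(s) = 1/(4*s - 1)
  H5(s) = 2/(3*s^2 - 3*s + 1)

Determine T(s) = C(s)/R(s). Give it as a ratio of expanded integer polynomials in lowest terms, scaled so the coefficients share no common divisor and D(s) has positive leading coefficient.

Step 1 - multiply H2, H3 (series): (-s - 1)/(s + 3)
Step 2 - feedback reduction of H1, (H2*H3): (-3*s - 9)/(7*s + 15)
Step 3 - sum the parallel branches H4, H5: (3*s^2 + 5*s - 1)/(12*s^3 - 15*s^2 + 7*s - 1)
Step 4 - reduce the feedback loop with forward [H1/(1+H1*(H2*H3))] and return (H4+H5), which is the overall transfer function T(s) = C(s)/R(s) in lowest terms

Hence the answer: (-36*s^4 - 63*s^3 + 114*s^2 - 60*s + 9)/(84*s^4 + 66*s^3 - 218*s^2 + 56*s - 6)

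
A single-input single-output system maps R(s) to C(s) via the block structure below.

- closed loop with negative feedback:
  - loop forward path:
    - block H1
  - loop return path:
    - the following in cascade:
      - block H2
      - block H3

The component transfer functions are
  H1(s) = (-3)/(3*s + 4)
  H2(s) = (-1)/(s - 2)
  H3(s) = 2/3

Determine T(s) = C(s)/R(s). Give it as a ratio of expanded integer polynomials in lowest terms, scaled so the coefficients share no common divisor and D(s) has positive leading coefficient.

Step 1 - multiply H2, H3 (series), giving (-2)/(3*s - 6)
Step 2 - close the feedback loop around H1, (H2*H3), which is the overall transfer function T(s) = C(s)/R(s) in lowest terms

Answer: (6 - 3*s)/(3*s^2 - 2*s - 6)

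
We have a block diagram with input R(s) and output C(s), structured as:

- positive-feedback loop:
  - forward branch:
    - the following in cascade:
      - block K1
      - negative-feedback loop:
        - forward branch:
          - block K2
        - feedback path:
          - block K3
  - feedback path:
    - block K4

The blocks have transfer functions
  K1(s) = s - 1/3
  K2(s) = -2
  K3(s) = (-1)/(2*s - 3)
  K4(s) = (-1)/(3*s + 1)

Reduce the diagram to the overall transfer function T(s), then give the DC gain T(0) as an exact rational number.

Step 1. feedback reduction of K2, K3 -> (6 - 4*s)/(2*s - 1)
Step 2. reduce the series chain K1, [K2/(1+K2*K3)] -> (-12*s^2 + 22*s - 6)/(6*s - 3)
Step 3. apply the feedback formula to (K1*[K2/(1+K2*K3)]), K4 -> (-36*s^3 + 54*s^2 + 4*s - 6)/(6*s^2 + 19*s - 9)
DC gain: substitute s = 0 into T(s) from step 3: T(0) = -6/(-9) = 2/3.

Therefore the answer is 2/3.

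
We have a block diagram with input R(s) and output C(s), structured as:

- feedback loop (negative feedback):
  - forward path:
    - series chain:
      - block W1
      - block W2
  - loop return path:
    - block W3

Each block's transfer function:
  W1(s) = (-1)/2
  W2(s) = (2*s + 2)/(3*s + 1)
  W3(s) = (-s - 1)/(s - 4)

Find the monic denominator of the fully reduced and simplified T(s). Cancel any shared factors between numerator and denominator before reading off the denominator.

Answer: s^2 - 9*s/4 - 3/4

Working:
[1] multiply W1, W2 (series) gives (-s - 1)/(3*s + 1)
[2] collapse the loop ((W1*W2) forward, W3 return) gives (-s^2 + 3*s + 4)/(4*s^2 - 9*s - 3)
The result of step 2 is T(s) in lowest terms. Its denominator has leading coefficient 4; dividing the denominator through by 4 makes it monic.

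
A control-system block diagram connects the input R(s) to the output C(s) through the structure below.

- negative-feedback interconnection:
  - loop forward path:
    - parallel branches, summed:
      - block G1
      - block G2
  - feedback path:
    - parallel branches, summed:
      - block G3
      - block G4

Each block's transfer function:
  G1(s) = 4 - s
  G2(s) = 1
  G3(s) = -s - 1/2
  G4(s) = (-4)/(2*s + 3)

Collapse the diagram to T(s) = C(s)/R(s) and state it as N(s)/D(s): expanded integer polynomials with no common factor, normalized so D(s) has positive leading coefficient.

1. sum the parallel branches G1, G2: 5 - s
2. reduce the parallel group G3, G4: (-4*s^2 - 8*s - 11)/(4*s + 6)
3. feedback reduction of (G1+G2), (G3+G4): this yields T(s), and no further normalization is needed

Final answer: (-4*s^2 + 14*s + 30)/(4*s^3 - 12*s^2 - 25*s - 49)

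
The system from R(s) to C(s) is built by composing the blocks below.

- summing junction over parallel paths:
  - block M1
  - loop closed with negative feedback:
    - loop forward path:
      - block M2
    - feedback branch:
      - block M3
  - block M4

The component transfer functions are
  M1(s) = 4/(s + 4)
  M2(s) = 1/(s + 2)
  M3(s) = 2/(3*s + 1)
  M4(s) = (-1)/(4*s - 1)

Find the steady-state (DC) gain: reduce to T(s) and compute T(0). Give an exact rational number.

Step 1. close the feedback loop around M2, M3, giving (3*s + 1)/(3*s^2 + 7*s + 4)
Step 2. reduce the parallel group M1, [M2/(1+M2*M3)], M4, giving (57*s^3 + 130*s^2 + 7*s - 36)/(12*s^4 + 73*s^3 + 109*s^2 + 32*s - 16)
Evaluating the step-2 result (the overall T(s)) at s = 0 gives T(0) = -36/(-16) = 9/4.

Hence the answer: 9/4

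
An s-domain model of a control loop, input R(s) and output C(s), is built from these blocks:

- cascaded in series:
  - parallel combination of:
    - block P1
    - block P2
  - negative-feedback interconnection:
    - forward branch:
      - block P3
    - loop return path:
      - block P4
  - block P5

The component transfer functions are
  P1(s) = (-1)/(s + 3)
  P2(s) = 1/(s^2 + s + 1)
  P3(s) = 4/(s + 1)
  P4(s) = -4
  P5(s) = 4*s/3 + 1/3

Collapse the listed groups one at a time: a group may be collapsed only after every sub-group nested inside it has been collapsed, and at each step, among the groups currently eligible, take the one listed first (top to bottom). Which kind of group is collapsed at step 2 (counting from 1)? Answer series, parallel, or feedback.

Step 1. sum the parallel branches P1, P2
Step 2. reduce the feedback loop with forward P3 and return P4
Step 3. combine (P1+P2), [P3/(1+P3*P4)], P5 in series
Step 2: feedback.

Final answer: feedback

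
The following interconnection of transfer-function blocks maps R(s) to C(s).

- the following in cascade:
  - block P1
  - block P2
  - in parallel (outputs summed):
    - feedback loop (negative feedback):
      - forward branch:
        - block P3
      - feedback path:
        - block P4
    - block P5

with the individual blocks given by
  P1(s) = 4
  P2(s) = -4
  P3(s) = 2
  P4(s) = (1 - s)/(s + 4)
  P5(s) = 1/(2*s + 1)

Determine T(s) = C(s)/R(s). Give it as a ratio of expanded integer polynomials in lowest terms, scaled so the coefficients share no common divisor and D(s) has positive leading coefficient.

First reduce the diagram to T(s).

Step 1: apply the feedback formula to P3, P4: (-2*s - 8)/(s - 6)
Step 2: parallel reduction of [P3/(1+P3*P4)], P5: (-4*s^2 - 17*s - 14)/(2*s^2 - 11*s - 6)
Step 3: series reduction of P1, P2, ([P3/(1+P3*P4)]+P5): this yields T(s), and no further normalization is needed

Answer: (64*s^2 + 272*s + 224)/(2*s^2 - 11*s - 6)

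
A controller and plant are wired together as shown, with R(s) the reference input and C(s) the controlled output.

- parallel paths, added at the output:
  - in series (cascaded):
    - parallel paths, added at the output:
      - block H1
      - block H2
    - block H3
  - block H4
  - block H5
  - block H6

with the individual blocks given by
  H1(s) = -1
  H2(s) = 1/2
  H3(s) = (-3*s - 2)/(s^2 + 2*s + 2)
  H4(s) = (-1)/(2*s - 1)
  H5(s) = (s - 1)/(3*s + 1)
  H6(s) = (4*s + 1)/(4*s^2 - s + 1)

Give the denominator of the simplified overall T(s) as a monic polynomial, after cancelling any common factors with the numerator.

(1) sum the parallel branches H1, H2: (-1)/2
(2) cascade (H1+H2), H3: (3*s + 2)/(2*s^2 + 4*s + 4)
(3) reduce the parallel group ((H1+H2)*H3), H4, H5, H6: (16*s^6 + 100*s^5 + 62*s^4 - s^3 - 51*s - 6)/(48*s^6 + 76*s^5 + 62*s^4 - 28*s^3 + 10*s^2 - 4*s - 4)
The result of step 3 is T(s) in lowest terms. Its denominator has leading coefficient 48; dividing the denominator through by 48 makes it monic.

Hence the answer: s^6 + 19*s^5/12 + 31*s^4/24 - 7*s^3/12 + 5*s^2/24 - s/12 - 1/12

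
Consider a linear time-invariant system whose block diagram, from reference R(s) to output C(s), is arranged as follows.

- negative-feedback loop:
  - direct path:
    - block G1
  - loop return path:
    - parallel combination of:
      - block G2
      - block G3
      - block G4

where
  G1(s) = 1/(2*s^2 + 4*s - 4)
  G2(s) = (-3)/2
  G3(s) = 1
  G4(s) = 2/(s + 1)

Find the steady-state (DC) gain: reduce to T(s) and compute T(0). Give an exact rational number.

Answer: -2/5

Working:
Step 1 - reduce the parallel group G2, G3, G4; result (3 - s)/(2*s + 2)
Step 2 - apply the feedback formula to G1, (G2+G3+G4); result (2*s + 2)/(4*s^3 + 12*s^2 - s - 5)
That last expression is T(s); at s = 0 only the constant terms survive, so T(0) = 2/(-5) = -2/5.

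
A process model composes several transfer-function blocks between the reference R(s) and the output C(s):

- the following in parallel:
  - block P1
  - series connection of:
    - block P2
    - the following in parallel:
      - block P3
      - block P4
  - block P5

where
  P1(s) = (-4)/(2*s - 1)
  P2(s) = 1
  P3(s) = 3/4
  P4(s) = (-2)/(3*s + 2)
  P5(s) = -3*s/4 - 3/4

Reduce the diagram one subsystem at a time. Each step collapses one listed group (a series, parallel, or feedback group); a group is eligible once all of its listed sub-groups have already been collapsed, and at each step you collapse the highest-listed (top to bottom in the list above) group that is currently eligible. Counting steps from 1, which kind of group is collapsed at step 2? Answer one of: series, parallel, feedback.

1. reduce the parallel group P3, P4
2. reduce the series chain P2, (P3+P4)
3. reduce the parallel group P1, (P2*(P3+P4)), P5
So the answer for step 2 is series.

Hence the answer: series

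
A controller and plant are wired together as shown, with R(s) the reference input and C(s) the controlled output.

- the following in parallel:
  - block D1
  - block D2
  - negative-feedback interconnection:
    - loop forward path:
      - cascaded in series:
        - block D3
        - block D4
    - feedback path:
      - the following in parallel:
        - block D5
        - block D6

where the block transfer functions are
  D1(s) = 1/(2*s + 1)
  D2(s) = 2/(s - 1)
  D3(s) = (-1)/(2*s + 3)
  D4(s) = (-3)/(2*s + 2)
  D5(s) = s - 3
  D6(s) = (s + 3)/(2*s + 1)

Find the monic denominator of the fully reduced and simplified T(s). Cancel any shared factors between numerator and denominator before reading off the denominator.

Reducing step by step:

Step 1. cascade D3, D4: 3/(4*s^2 + 10*s + 6)
Step 2. reduce the parallel group D5, D6: (2*s^2 - 4*s)/(2*s + 1)
Step 3. reduce the feedback loop with forward (D3*D4) and return (D5+D6): (6*s + 3)/(8*s^3 + 30*s^2 + 10*s + 6)
Step 4. parallel reduction of D1, D2, [(D3*D4)/(1+(D3*D4)*(D5+D6))]: (40*s^4 + 170*s^3 + 80*s^2 + 31*s + 3)/(16*s^5 + 52*s^4 - 18*s^3 - 28*s^2 - 16*s - 6)
Step 4 gives the fully reduced T(s), with no common factor left to cancel. The denominator's leading coefficient is 16, so divide each of its coefficients by 16 to get the monic form.

Answer: s^5 + 13*s^4/4 - 9*s^3/8 - 7*s^2/4 - s - 3/8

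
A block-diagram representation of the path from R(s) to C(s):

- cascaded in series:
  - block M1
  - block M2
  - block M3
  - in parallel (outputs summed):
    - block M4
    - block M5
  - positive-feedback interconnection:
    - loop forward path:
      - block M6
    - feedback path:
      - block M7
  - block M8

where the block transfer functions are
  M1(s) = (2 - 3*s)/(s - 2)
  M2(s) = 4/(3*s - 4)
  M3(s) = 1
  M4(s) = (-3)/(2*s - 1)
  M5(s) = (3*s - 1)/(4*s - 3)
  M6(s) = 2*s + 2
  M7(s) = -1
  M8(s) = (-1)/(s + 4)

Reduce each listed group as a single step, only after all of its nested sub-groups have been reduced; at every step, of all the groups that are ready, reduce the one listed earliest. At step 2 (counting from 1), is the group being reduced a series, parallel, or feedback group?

The answer is feedback.

Reasoning:
Step 1: add M4, M5 (parallel)
Step 2: close the feedback loop around M6, M7
Step 3: combine M1, M2, M3, (M4+M5), [M6/(1-M6*M7)], M8 in series
The group at step 2 is a feedback group.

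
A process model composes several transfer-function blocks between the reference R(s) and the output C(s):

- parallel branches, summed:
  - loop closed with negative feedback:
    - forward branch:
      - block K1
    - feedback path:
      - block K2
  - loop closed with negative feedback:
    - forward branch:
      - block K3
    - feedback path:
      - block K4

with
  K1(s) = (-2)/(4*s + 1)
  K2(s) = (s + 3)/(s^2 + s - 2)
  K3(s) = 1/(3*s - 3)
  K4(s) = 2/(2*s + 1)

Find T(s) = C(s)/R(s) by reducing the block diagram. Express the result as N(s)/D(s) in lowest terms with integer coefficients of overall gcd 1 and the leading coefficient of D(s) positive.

[1] collapse the loop (K1 forward, K2 return), giving (-2*s^2 - 2*s + 4)/(4*s^3 + 5*s^2 - 9*s - 8)
[2] feedback reduction of K3, K4, giving (2*s + 1)/(6*s^2 - 3*s - 1)
[3] combine [K1/(1+K1*K2)], [K3/(1+K3*K4)] in parallel: this yields T(s), and no further normalization is needed

Hence the answer: (-4*s^4 + 8*s^3 + 19*s^2 - 35*s - 12)/(24*s^5 + 18*s^4 - 73*s^3 - 26*s^2 + 33*s + 8)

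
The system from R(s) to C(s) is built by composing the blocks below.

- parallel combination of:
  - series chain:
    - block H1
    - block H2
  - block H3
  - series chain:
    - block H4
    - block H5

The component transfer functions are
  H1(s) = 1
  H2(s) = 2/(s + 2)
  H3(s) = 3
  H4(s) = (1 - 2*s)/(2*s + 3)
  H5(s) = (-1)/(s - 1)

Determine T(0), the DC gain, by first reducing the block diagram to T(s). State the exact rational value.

Step 1 - cascade H1, H2 = 2/(s + 2)
Step 2 - combine H4, H5 in series = (2*s - 1)/(2*s^2 + s - 3)
Step 3 - combine (H1*H2), H3, (H4*H5) in parallel = (6*s^3 + 21*s^2 + 2*s - 26)/(2*s^3 + 5*s^2 - s - 6)
The step-3 result is T(s). Setting s = 0: T(0) = -26/(-6) = 13/3.

Answer: 13/3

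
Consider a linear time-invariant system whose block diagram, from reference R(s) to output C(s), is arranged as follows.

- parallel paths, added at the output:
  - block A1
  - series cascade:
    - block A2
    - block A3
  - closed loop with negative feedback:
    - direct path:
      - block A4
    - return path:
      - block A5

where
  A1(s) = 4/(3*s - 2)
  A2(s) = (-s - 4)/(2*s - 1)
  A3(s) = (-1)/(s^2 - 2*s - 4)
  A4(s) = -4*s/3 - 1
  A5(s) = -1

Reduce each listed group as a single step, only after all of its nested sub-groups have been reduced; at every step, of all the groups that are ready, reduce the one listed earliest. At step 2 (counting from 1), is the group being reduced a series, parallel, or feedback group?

Answer: feedback

Working:
Step 1 - multiply A2, A3 (series)
Step 2 - reduce the feedback loop with forward A4 and return A5
Step 3 - add A1, (A2*A3), [A4/(1+A4*A5)] (parallel)
Step 2 collapses a feedback group.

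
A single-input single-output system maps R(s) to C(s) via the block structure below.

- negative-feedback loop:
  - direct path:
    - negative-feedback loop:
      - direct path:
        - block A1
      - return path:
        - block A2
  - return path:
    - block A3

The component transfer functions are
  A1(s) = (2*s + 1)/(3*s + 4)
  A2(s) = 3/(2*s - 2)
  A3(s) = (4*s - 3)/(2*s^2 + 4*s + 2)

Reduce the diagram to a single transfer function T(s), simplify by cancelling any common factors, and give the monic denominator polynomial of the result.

Step 1 - close the feedback loop around A1, A2; result (4*s^2 - 2*s - 2)/(6*s^2 + 8*s - 5)
Step 2 - feedback reduction of [A1/(1+A1*A2)], A3; result (4*s^4 + 6*s^3 - 2*s^2 - 6*s - 2)/(6*s^4 + 28*s^3 + 7*s^2 - 3*s - 2)
Step 2 gives the fully reduced T(s), with no common factor left to cancel. The denominator's leading coefficient is 6, so divide each of its coefficients by 6 to get the monic form.

Answer: s^4 + 14*s^3/3 + 7*s^2/6 - s/2 - 1/3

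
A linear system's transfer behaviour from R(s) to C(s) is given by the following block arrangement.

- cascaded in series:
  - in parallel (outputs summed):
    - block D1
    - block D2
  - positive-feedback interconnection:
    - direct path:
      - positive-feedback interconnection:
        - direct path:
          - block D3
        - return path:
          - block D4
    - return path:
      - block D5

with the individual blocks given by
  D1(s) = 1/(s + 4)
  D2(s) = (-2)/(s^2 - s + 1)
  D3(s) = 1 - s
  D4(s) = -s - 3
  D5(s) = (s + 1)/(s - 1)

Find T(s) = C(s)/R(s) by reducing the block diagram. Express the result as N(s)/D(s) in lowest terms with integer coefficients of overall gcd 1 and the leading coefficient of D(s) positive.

Answer: (s^3 - 4*s^2 - 4*s + 7)/(s^5 + 4*s^4 - 5*s^3 - 14*s^2 + 19*s - 20)

Working:
1. add D1, D2 (parallel) gives (s^2 - 3*s - 7)/(s^3 + 3*s^2 - 3*s + 4)
2. collapse the loop (D3 forward, D4 return) gives (s - 1)/(s^2 + 2*s - 4)
3. collapse the loop ([D3/(1-D3*D4)] forward, D5 return) gives (s - 1)/(s^2 + s - 5)
4. combine (D1+D2), [[D3/(1-D3*D4)]/(1-[D3/(1-D3*D4)]*D5)] in series: this yields T(s), and no further normalization is needed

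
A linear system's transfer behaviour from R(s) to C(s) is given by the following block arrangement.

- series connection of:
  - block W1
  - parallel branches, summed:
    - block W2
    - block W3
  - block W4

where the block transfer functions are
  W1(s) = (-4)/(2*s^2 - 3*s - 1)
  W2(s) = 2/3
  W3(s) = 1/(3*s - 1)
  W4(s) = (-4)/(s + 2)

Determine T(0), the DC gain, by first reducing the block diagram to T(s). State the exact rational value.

Step 1. combine W2, W3 in parallel: (6*s + 1)/(9*s - 3)
Step 2. combine W1, (W2+W3), W4 in series: (96*s + 16)/(18*s^4 + 3*s^3 - 66*s^2 + 3*s + 6)
Evaluating the step-2 result (the overall T(s)) at s = 0 gives T(0) = 16/6 = 8/3.

Therefore the answer is 8/3.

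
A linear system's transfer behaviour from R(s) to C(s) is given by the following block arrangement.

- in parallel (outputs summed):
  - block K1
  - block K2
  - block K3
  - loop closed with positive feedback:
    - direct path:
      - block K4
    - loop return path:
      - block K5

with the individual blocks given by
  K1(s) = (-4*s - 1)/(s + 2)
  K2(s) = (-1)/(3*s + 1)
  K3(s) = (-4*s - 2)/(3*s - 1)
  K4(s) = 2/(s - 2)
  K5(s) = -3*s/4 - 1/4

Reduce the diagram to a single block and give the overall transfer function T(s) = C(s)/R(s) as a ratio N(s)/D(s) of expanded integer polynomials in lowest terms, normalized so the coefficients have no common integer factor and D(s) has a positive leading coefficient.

The answer is (-240*s^4 - 50*s^3 + 95*s^2 + 60*s - 5)/(45*s^4 + 63*s^3 - 59*s^2 - 7*s + 6).

Reasoning:
1. close the feedback loop around K4, K5; result 4/(5*s - 3)
2. sum the parallel branches K1, K2, K3, [K4/(1-K4*K5)] - this is the overall T(s), already in the required normalized form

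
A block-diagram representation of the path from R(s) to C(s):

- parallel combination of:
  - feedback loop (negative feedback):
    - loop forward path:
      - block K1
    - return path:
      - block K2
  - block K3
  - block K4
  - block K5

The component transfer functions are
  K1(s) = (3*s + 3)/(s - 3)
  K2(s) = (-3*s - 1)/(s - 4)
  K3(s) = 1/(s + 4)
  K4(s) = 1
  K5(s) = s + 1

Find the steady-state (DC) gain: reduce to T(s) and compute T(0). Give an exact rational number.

Step 1: apply the feedback formula to K1, K2 gives (-3*s^2 + 9*s + 12)/(8*s^2 + 19*s - 9)
Step 2: reduce the parallel group [K1/(1+K1*K2)], K3, K4, K5 gives (8*s^4 + 64*s^3 + 174*s^2 + 165*s - 33)/(8*s^3 + 51*s^2 + 67*s - 36)
The step-2 result is T(s). Setting s = 0: T(0) = -33/(-36) = 11/12.

Final answer: 11/12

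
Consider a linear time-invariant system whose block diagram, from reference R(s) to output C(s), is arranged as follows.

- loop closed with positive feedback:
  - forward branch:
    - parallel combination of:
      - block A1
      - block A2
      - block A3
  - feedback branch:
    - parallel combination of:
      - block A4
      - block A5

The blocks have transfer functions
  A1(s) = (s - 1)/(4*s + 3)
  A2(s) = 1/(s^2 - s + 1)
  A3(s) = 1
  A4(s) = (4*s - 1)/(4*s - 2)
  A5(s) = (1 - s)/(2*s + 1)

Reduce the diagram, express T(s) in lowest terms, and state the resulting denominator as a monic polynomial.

Step 1: sum the parallel branches A1, A2, A3; result (5*s^3 - 3*s^2 + 7*s + 5)/(4*s^3 - s^2 + s + 3)
Step 2: parallel reduction of A4, A5; result (4*s^2 + 8*s - 3)/(8*s^2 - 2)
Step 3: reduce the feedback loop with forward (A1+A2+A3) and return (A4+A5); result (40*s^5 - 24*s^4 + 46*s^3 + 46*s^2 - 14*s - 10)/(12*s^5 - 36*s^4 + 11*s^3 - 59*s^2 - 21*s + 9)
No further cancellation is possible in the step-3 result, so that is T(s). Its denominator becomes monic after dividing by the leading coefficient 12.

Final answer: s^5 - 3*s^4 + 11*s^3/12 - 59*s^2/12 - 7*s/4 + 3/4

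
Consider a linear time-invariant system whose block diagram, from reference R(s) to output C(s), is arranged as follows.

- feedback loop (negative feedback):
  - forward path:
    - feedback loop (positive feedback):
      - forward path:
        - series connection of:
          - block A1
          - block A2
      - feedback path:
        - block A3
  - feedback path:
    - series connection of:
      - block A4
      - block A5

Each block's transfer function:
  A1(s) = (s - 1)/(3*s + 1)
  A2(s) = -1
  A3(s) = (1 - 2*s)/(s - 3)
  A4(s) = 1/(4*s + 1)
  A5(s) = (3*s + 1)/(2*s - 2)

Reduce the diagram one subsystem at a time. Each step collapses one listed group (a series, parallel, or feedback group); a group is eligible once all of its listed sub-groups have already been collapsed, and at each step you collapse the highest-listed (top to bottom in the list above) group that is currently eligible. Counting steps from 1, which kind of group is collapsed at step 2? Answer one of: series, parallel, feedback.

1. cascade A1, A2
2. apply the feedback formula to (A1*A2), A3
3. reduce the series chain A4, A5
4. close the feedback loop around [(A1*A2)/(1-(A1*A2)*A3)], (A4*A5)
Step 2: feedback.

Hence the answer: feedback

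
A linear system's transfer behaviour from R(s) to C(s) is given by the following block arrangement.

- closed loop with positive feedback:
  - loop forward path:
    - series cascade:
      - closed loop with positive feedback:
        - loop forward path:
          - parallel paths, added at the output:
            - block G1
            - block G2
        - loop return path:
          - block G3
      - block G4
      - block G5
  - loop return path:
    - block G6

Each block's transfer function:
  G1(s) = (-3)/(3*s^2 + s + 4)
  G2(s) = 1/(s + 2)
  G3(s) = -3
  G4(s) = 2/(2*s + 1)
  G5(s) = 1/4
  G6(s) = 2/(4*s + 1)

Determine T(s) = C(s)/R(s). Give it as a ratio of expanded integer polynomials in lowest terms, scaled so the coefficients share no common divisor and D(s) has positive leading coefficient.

Reducing step by step:

Step 1 - sum the parallel branches G1, G2 -> (3*s^2 - 2*s - 2)/(3*s^3 + 7*s^2 + 6*s + 8)
Step 2 - feedback reduction of (G1+G2), G3 -> (3*s^2 - 2*s - 2)/(3*s^3 + 16*s^2 + 2)
Step 3 - combine [(G1+G2)/(1-(G1+G2)*G3)], G4, G5 in series -> (3*s^2 - 2*s - 2)/(12*s^4 + 70*s^3 + 32*s^2 + 8*s + 4)
Step 4 - close the feedback loop around ([(G1+G2)/(1-(G1+G2)*G3)]*G4*G5), G6; the result is T(s) itself (integer coefficients, no common factor, positive leading denominator coefficient)

Answer: (12*s^3 - 5*s^2 - 10*s - 2)/(48*s^5 + 292*s^4 + 198*s^3 + 58*s^2 + 28*s + 8)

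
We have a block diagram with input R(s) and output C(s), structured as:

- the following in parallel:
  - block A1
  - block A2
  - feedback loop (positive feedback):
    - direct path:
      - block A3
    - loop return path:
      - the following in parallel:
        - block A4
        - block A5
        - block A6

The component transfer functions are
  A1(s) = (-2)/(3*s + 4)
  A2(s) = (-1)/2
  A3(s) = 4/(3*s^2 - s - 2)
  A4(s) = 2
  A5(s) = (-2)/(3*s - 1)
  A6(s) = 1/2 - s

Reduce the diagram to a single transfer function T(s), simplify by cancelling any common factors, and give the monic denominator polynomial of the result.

Reducing step by step:

Step 1: parallel reduction of A4, A5, A6, giving (-6*s^2 + 17*s - 9)/(6*s - 2)
Step 2: collapse the loop (A3 forward, (A4+A5+A6) return), giving (12*s - 4)/(9*s^3 + 6*s^2 - 39*s + 20)
Step 3: combine A1, A2, [A3/(1-A3*(A4+A5+A6))] in parallel, giving (-27*s^4 - 90*s^3 + 141*s^2 + 324*s - 192)/(54*s^4 + 108*s^3 - 186*s^2 - 192*s + 160)
That last expression is T(s), already simplified. Scaling its denominator by 1/54 (the reciprocal of the leading coefficient) yields the monic denominator.

Answer: s^4 + 2*s^3 - 31*s^2/9 - 32*s/9 + 80/27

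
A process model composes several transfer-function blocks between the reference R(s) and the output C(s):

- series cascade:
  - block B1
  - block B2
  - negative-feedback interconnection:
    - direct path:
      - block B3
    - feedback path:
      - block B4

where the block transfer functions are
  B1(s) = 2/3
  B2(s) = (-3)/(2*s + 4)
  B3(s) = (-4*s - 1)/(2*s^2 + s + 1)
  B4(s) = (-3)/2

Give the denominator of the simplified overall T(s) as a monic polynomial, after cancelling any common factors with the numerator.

Step 1. feedback reduction of B3, B4, giving (-8*s - 2)/(4*s^2 + 14*s + 5)
Step 2. combine B1, B2, [B3/(1+B3*B4)] in series, giving (8*s + 2)/(4*s^3 + 22*s^2 + 33*s + 10)
No further cancellation is possible in the step-2 result, so that is T(s). Its denominator becomes monic after dividing by the leading coefficient 4.

Therefore the answer is s^3 + 11*s^2/2 + 33*s/4 + 5/2.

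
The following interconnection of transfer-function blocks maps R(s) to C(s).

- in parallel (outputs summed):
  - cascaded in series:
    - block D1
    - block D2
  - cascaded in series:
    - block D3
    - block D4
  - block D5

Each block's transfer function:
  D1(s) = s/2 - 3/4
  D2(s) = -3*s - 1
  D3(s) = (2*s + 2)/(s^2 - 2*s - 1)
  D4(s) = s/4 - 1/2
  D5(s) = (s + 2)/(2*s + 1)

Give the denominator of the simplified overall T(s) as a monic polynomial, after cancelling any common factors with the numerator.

Answer: s^3 - 3*s^2/2 - 2*s - 1/2

Working:
1. series reduction of D1, D2; result -3*s^2/2 + 7*s/4 + 3/4
2. reduce the series chain D3, D4; result (s^2 - s - 2)/(2*s^2 - 4*s - 2)
3. combine (D1*D2), (D3*D4), D5 in parallel; result (-12*s^5 + 32*s^4 + 17*s^3 - 33*s^2 - 49*s - 15)/(8*s^3 - 12*s^2 - 16*s - 4)
T(s) is the step-3 result (common factors already cancelled). Leading coefficient of the denominator: 8. Divide through by 8 for the monic polynomial.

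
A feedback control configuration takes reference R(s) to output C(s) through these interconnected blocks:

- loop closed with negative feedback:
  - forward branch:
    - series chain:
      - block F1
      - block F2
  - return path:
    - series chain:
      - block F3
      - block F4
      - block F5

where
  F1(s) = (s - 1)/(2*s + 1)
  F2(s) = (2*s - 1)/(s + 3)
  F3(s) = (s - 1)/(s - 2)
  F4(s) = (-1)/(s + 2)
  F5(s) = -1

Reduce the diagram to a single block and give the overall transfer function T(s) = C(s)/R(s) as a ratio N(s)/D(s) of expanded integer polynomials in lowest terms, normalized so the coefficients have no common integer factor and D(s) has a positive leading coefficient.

Step 1 - series reduction of F1, F2, giving (2*s^2 - 3*s + 1)/(2*s^2 + 7*s + 3)
Step 2 - cascade F3, F4, F5, giving (s - 1)/(s^2 - 4)
Step 3 - close the feedback loop around (F1*F2), (F3*F4*F5): this yields T(s), and no further normalization is needed

Therefore the answer is (2*s^4 - 3*s^3 - 7*s^2 + 12*s - 4)/(2*s^4 + 9*s^3 - 10*s^2 - 24*s - 13).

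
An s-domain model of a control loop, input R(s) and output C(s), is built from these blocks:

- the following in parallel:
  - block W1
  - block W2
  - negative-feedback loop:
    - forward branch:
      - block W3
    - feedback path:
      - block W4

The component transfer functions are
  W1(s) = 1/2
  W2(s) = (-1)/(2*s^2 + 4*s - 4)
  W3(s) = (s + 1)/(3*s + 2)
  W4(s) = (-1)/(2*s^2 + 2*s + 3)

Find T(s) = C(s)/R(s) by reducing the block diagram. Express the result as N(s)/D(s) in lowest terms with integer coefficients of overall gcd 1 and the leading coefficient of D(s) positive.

[1] close the feedback loop around W3, W4: (2*s^3 + 4*s^2 + 5*s + 3)/(6*s^3 + 10*s^2 + 12*s + 5)
[2] parallel reduction of W1, W2, [W3/(1+W3*W4)]: this yields T(s), and no further normalization is needed

Hence the answer: (10*s^5 + 38*s^4 + 32*s^3 + 9*s^2 - 34*s - 27)/(12*s^5 + 44*s^4 + 40*s^3 + 18*s^2 - 28*s - 20)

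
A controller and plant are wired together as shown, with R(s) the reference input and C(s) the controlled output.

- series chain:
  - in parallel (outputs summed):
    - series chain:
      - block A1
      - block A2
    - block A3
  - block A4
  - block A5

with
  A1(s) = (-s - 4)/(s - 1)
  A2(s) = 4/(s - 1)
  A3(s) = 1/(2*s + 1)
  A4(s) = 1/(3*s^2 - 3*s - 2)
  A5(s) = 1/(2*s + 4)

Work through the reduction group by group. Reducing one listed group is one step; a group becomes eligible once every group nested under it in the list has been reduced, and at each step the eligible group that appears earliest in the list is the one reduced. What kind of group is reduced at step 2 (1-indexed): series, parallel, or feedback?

Step 1. combine A1, A2 in series
Step 2. sum the parallel branches (A1*A2), A3
Step 3. cascade ((A1*A2)+A3), A4, A5
Step 2: parallel.

Therefore the answer is parallel.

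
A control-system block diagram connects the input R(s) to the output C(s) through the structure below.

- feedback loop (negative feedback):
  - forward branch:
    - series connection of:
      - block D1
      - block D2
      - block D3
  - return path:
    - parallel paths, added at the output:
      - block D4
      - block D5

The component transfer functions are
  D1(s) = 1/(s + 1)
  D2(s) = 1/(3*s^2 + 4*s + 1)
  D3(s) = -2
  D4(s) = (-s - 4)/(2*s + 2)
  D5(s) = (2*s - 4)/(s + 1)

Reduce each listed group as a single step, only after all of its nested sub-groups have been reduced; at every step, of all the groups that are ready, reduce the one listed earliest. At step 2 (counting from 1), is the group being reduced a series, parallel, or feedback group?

(1) multiply D1, D2, D3 (series)
(2) parallel reduction of D4, D5
(3) apply the feedback formula to (D1*D2*D3), (D4+D5)
So the answer for step 2 is parallel.

Final answer: parallel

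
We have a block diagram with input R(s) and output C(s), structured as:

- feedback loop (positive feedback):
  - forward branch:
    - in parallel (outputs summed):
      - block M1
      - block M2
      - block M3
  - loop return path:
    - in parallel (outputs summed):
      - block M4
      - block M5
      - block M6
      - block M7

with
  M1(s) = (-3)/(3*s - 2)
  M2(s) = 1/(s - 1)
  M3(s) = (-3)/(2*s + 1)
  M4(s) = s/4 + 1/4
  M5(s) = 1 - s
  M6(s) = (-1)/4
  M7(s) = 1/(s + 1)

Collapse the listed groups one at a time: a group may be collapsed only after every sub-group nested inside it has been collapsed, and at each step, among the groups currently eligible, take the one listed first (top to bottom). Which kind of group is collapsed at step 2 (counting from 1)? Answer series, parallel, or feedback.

Step 1. combine M1, M2, M3 in parallel
Step 2. sum the parallel branches M4, M5, M6, M7
Step 3. collapse the loop ((M1+M2+M3) forward, (M4+M5+M6+M7) return)
At step 2 the group reduced is parallel.

Therefore the answer is parallel.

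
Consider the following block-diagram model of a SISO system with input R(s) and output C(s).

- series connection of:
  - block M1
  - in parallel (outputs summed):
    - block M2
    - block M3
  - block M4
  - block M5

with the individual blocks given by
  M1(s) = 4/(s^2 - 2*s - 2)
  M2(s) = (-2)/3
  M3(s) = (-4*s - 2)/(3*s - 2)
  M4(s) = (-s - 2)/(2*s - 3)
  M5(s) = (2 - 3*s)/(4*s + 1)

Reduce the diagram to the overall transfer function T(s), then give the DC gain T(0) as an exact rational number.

The answer is -8/9.

Reasoning:
[1] add M2, M3 (parallel) = (-18*s - 2)/(9*s - 6)
[2] multiply M1, (M2+M3), M4, M5 (series) = (-72*s^2 - 152*s - 16)/(24*s^4 - 78*s^3 + 3*s^2 + 78*s + 18)
The step-2 result is T(s). Setting s = 0: T(0) = -16/18 = -8/9.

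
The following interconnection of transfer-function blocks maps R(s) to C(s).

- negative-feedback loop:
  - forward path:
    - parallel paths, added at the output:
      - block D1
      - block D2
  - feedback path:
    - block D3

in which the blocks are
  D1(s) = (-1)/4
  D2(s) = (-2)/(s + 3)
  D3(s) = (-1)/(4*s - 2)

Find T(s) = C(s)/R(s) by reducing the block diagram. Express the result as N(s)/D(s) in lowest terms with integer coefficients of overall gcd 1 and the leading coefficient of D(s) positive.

Step 1. sum the parallel branches D1, D2, giving (-s - 11)/(4*s + 12)
Step 2. close the feedback loop around (D1+D2), D3; the result is T(s) itself (integer coefficients, no common factor, positive leading denominator coefficient)

Answer: (-4*s^2 - 42*s + 22)/(16*s^2 + 41*s - 13)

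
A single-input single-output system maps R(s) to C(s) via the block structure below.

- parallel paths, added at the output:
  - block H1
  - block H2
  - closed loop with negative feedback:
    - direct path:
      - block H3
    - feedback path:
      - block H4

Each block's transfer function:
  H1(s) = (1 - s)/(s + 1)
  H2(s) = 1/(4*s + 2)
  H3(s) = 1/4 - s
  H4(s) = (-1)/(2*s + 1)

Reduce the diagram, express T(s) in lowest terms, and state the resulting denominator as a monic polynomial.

Reducing step by step:

1. collapse the loop (H3 forward, H4 return); result (-8*s^2 - 2*s + 1)/(12*s + 3)
2. sum the parallel branches H1, H2, [H3/(1+H3*H4)]; result (-32*s^4 - 104*s^3 + 47*s + 11)/(48*s^3 + 84*s^2 + 42*s + 6)
The result of step 2 is T(s) in lowest terms. Its denominator has leading coefficient 48; dividing the denominator through by 48 makes it monic.

Answer: s^3 + 7*s^2/4 + 7*s/8 + 1/8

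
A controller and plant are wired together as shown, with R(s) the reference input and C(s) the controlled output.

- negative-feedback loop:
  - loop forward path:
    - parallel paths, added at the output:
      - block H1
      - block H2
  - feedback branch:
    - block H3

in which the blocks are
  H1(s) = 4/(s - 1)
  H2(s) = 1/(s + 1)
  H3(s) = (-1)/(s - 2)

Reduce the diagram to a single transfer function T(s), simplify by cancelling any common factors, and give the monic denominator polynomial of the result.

Step 1 - reduce the parallel group H1, H2; result (5*s + 3)/(s^2 - 1)
Step 2 - close the feedback loop around (H1+H2), H3; result (5*s^2 - 7*s - 6)/(s^3 - 2*s^2 - 6*s - 1)
T(s) is the step-2 result (common factors already cancelled). Leading coefficient of the denominator: 1, so no rescaling is needed.

Final answer: s^3 - 2*s^2 - 6*s - 1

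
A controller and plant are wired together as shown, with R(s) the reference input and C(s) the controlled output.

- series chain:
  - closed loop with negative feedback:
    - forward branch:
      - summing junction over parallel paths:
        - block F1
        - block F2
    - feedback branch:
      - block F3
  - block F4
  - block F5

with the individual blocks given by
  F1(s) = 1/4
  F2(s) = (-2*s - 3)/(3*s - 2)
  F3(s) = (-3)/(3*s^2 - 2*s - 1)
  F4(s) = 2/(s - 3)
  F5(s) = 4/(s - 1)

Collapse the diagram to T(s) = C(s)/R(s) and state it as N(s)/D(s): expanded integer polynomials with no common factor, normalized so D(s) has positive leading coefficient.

The answer is (-120*s^2 - 376*s - 112)/(36*s^4 - 156*s^3 + 163*s^2 - 7*s - 150).

Reasoning:
Step 1 - sum the parallel branches F1, F2 = (-5*s - 14)/(12*s - 8)
Step 2 - collapse the loop ((F1+F2) forward, F3 return) = (-15*s^3 - 32*s^2 + 33*s + 14)/(36*s^3 - 48*s^2 + 19*s + 50)
Step 3 - combine [(F1+F2)/(1+(F1+F2)*F3)], F4, F5 in series; the result is T(s) itself (integer coefficients, no common factor, positive leading denominator coefficient)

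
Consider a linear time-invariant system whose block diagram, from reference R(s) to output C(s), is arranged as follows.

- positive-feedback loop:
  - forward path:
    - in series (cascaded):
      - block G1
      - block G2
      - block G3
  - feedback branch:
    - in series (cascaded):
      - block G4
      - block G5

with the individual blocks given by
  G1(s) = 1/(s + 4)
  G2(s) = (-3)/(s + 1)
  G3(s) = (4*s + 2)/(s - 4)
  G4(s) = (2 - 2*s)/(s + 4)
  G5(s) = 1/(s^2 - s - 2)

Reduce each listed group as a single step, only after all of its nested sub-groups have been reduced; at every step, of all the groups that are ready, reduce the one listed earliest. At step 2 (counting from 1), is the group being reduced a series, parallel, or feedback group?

1. series reduction of G1, G2, G3
2. series reduction of G4, G5
3. reduce the feedback loop with forward (G1*G2*G3) and return (G4*G5)
Step 2: series.

Therefore the answer is series.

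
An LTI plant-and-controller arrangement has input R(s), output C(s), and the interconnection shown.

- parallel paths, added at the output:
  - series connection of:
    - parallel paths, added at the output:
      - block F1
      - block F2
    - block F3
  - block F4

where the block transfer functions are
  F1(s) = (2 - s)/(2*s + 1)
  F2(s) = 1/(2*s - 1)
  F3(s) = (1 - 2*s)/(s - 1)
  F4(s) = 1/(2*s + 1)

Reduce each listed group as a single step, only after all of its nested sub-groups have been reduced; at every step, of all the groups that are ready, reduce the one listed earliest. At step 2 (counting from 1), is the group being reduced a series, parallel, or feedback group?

Answer: series

Working:
Step 1: sum the parallel branches F1, F2
Step 2: cascade (F1+F2), F3
Step 3: add ((F1+F2)*F3), F4 (parallel)
The group at step 2 is a series group.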